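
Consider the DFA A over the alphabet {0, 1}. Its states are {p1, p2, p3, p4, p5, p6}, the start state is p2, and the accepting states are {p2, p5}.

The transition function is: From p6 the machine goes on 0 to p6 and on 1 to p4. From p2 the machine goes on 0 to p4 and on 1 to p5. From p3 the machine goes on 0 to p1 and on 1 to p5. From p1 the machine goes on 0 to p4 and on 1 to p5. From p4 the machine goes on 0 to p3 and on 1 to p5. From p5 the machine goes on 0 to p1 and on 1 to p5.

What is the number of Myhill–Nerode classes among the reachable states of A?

First remove the unreachable states {p6}; 5 states remain.
P0 = {p2,p5} | {p1,p3,p4}.
Stable partition: {p2,p5} | {p1,p3,p4} — 2 equivalence classes.

2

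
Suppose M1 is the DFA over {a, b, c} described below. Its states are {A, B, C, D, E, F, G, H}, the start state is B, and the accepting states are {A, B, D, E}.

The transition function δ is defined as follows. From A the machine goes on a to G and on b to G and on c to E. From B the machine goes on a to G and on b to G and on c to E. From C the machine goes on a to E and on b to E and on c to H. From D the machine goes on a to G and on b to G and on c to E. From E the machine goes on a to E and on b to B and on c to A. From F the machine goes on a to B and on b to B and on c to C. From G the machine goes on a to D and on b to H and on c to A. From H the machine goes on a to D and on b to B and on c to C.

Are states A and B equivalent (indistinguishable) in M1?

Yes

States {F} cannot be reached from the start state, so discard them.
Initial partition by acceptance: {A,B,D,E} | {C,G,H}.
On input a, block {A,B,D,E} splits into {A,B,D} and {E}.
On input a, block {C,G,H} splits into {G,H} and {C}.
Split {G,H} by δ(·,b) → {G} and {H}.
No further refinement is possible. Final partition (5 blocks): {A,B,D} | {G} | {E} | {C} | {H}.
A and B lie in the same block of the stable partition, so they are equivalent — no string distinguishes them.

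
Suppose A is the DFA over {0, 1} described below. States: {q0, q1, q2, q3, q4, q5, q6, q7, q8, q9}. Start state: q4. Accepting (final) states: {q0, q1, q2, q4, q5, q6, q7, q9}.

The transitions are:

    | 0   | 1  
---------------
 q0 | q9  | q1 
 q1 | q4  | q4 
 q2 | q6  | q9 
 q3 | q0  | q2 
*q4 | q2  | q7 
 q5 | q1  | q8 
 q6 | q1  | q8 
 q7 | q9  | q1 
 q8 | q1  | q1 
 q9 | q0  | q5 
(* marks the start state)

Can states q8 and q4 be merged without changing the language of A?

Reachable states from the start: {q0,q1,q2,q4,q5,q6,q7,q8,q9}. Unreachable: {q3} — drop them.
Initial partition by acceptance: {q0,q1,q2,q4,q5,q6,q7,q9} | {q8}.
On input 1, block {q0,q1,q2,q4,q5,q6,q7,q9} splits into {q0,q1,q2,q4,q7,q9} and {q5,q6}.
Refine {q0,q1,q2,q4,q7,q9} on symbol 0: members go to different blocks, giving {q0,q1,q4,q7,q9} and {q2}.
Refine {q0,q1,q4,q7,q9} on symbol 0: members go to different blocks, giving {q0,q1,q7,q9} and {q4}.
Refine {q0,q1,q7,q9} on symbol 0: members go to different blocks, giving {q0,q7,q9} and {q1}.
Refine {q0,q7,q9} on symbol 1: members go to different blocks, giving {q0,q7} and {q9}.
The partition is now stable with 7 blocks: {q0,q7} | {q8} | {q5,q6} | {q2} | {q4} | {q1} | {q9}.
q8 and q4 end up in different blocks, so they are distinguishable. For instance, the string 'ε' is accepted from only q4.

No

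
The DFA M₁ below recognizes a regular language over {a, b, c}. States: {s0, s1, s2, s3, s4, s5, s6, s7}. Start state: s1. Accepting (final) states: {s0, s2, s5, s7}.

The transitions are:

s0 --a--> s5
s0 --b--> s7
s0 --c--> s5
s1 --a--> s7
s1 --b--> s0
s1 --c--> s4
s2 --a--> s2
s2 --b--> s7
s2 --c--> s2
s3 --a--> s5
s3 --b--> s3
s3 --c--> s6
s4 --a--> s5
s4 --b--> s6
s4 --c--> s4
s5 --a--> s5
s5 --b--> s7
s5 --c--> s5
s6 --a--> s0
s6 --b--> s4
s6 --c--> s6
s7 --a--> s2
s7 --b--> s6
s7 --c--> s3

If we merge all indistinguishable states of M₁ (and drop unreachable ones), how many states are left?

Start with accepting vs non-accepting: {s0,s2,s5,s7} | {s1,s3,s4,s6}.
Split {s0,s2,s5,s7} by δ(·,b) → {s0,s2,s5} and {s7}.
Split {s1,s3,s4,s6} by δ(·,a) → {s3,s4,s6} and {s1}.
No further refinement is possible. Final partition (4 blocks): {s0,s2,s5} | {s3,s4,s6} | {s7} | {s1}.

4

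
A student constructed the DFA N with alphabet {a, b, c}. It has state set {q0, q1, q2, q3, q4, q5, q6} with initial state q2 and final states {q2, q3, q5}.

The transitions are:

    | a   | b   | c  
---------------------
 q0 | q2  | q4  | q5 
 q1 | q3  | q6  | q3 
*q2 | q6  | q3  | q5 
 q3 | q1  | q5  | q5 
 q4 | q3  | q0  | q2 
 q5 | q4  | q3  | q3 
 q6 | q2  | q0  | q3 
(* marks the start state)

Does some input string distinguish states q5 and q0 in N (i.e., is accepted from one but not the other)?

All states are reachable from the start state.
P0 = {q2,q3,q5} | {q0,q1,q4,q6}.
No further refinement is possible. Final partition (2 blocks): {q2,q3,q5} | {q0,q1,q4,q6}.
q5 and q0 end up in different blocks, so they are distinguishable. For instance, the string 'ε' is accepted from only q5.

Yes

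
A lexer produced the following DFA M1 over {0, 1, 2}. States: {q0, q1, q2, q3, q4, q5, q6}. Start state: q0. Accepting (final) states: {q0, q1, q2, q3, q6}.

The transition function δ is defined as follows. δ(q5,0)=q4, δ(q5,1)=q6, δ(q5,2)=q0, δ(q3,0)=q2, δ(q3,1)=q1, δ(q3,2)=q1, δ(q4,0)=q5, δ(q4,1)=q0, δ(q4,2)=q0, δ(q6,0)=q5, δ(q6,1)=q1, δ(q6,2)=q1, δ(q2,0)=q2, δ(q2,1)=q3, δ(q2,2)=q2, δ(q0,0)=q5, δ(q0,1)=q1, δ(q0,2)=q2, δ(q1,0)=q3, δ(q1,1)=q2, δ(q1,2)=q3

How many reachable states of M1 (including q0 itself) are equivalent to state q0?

2

All states are reachable from the start state.
Initial partition by acceptance: {q0,q1,q2,q3,q6} | {q4,q5}.
On input 0, block {q0,q1,q2,q3,q6} splits into {q1,q2,q3} and {q0,q6}.
Stable partition: {q1,q2,q3} | {q4,q5} | {q0,q6} — 3 equivalence classes.
The equivalence class containing q0 is {q0,q6}, of size 2.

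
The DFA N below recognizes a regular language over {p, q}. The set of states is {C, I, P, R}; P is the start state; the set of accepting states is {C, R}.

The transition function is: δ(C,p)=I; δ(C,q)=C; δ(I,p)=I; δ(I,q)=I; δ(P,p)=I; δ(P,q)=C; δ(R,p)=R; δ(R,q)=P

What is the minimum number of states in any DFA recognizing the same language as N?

States {R} cannot be reached from the start state, so discard them.
P0 = {C} | {I,P}.
On input q, block {I,P} splits into {P} and {I}.
The partition is now stable with 3 blocks: {C} | {P} | {I}.

3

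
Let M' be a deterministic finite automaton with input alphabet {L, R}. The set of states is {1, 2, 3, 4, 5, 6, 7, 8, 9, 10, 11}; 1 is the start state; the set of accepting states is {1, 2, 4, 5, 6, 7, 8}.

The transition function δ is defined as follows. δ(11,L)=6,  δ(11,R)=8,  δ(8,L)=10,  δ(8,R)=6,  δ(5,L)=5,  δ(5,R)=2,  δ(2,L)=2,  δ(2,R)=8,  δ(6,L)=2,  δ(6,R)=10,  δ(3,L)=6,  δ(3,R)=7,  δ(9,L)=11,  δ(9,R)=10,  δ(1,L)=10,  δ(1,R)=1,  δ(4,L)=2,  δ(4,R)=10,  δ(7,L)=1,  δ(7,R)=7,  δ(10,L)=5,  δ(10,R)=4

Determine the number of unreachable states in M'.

4

Starting at 1 and following transitions, the reachable set is {1, 2, 4, 5, 6, 8, 10}. That leaves 3, 7, 9, 11 unreachable — 4 in total.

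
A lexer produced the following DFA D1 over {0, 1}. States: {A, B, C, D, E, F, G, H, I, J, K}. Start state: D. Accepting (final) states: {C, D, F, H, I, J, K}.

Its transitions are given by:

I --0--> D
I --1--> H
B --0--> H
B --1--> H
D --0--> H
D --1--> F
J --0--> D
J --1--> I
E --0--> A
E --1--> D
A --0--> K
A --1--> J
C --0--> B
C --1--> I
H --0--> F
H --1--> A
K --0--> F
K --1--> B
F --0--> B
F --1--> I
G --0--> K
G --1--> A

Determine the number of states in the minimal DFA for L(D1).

Reachable states from the start: {A,B,D,F,H,I,J,K}. Unreachable: {C,E,G} — drop them.
Start with accepting vs non-accepting: {D,F,H,I,J,K} | {A,B}.
Refine {D,F,H,I,J,K} on symbol 0: members go to different blocks, giving {D,H,I,J,K} and {F}.
Split {D,H,I,J,K} by δ(·,0) → {D,I,J} and {H,K}.
Refine {D,I,J} on symbol 0: members go to different blocks, giving {I,J} and {D}.
On input 1, block {I,J} splits into {I} and {J}.
On input 1, block {A,B} splits into {A} and {B}.
Refine {H,K} on symbol 1: members go to different blocks, giving {H} and {K}.
Stable partition: {I} | {A} | {F} | {H} | {D} | {J} | {B} | {K} — 8 equivalence classes.

8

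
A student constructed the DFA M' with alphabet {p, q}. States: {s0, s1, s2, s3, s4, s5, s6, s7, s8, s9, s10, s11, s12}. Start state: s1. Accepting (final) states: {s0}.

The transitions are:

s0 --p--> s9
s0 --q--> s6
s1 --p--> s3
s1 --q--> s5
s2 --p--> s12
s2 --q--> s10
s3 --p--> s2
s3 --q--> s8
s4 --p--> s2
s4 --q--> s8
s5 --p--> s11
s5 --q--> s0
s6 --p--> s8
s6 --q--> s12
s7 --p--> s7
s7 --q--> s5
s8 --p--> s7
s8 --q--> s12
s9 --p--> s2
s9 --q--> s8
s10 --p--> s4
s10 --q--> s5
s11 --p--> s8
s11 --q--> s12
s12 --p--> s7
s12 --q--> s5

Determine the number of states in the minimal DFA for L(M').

Initial partition by acceptance: {s0} | {s1,s2,s3,s4,s5,s6,s7,s8,s9,s10,s11,s12}.
Split {s1,s2,s3,s4,s5,s6,s7,s8,s9,s10,s11,s12} by δ(·,q) → {s1,s2,s3,s4,s6,s7,s8,s9,s10,s11,s12} and {s5}.
Split {s1,s2,s3,s4,s6,s7,s8,s9,s10,s11,s12} by δ(·,q) → {s2,s3,s4,s6,s8,s9,s11} and {s1,s7,s10,s12}.
Refine {s2,s3,s4,s6,s8,s9,s11} on symbol p: members go to different blocks, giving {s3,s4,s6,s9,s11} and {s2,s8}.
Split {s3,s4,s6,s9,s11} by δ(·,q) → {s3,s4,s9} and {s6,s11}.
Split {s1,s7,s10,s12} by δ(·,p) → {s1,s10} and {s7,s12}.
On input q, block {s2,s8} splits into {s2} and {s8}.
No further refinement is possible. Final partition (8 blocks): {s0} | {s3,s4,s9} | {s5} | {s1,s10} | {s2} | {s6,s11} | {s7,s12} | {s8}.

8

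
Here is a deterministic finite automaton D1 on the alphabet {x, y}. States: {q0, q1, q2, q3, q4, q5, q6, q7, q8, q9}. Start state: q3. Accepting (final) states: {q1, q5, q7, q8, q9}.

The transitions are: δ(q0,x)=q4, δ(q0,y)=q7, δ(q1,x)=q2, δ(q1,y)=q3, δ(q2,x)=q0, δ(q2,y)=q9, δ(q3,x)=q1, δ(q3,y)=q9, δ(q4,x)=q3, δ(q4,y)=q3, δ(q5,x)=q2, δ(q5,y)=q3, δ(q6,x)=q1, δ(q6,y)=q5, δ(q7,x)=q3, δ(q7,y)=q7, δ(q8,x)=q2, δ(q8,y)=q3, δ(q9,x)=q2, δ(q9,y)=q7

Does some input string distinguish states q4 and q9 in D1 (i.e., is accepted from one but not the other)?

Reachable states from the start: {q0,q1,q2,q3,q4,q7,q9}. Unreachable: {q5,q6,q8} — drop them.
Start with accepting vs non-accepting: {q1,q7,q9} | {q0,q2,q3,q4}.
Split {q1,q7,q9} by δ(·,y) → {q7,q9} and {q1}.
On input x, block {q0,q2,q3,q4} splits into {q0,q2,q4} and {q3}.
On input x, block {q7,q9} splits into {q7} and {q9}.
On input x, block {q0,q2,q4} splits into {q0,q2} and {q4}.
Refine {q0,q2} on symbol x: members go to different blocks, giving {q0} and {q2}.
The partition is now stable with 7 blocks: {q7} | {q0} | {q1} | {q3} | {q9} | {q4} | {q2}.
q4 and q9 end up in different blocks, so they are distinguishable. For instance, the string 'ε' is accepted from only q9.

Yes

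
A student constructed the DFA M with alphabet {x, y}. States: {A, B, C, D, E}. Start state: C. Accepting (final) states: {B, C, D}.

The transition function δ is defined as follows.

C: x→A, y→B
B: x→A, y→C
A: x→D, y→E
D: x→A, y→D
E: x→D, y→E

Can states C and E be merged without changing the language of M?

No

All states are reachable from the start state.
Start with accepting vs non-accepting: {B,C,D} | {A,E}.
Stable partition: {B,C,D} | {A,E} — 2 equivalence classes.
C and E end up in different blocks, so they are distinguishable. For instance, the string 'ε' is accepted from only C.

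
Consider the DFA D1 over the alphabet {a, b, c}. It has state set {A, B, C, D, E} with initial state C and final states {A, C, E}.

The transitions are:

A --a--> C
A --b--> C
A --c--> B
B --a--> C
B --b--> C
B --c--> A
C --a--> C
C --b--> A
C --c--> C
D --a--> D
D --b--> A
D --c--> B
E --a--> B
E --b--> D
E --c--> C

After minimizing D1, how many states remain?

First remove the unreachable states {D,E}; 3 states remain.
P0 = {A,C} | {B}.
Split {A,C} by δ(·,c) → {A} and {C}.
Stable partition: {A} | {B} | {C} — 3 equivalence classes.

3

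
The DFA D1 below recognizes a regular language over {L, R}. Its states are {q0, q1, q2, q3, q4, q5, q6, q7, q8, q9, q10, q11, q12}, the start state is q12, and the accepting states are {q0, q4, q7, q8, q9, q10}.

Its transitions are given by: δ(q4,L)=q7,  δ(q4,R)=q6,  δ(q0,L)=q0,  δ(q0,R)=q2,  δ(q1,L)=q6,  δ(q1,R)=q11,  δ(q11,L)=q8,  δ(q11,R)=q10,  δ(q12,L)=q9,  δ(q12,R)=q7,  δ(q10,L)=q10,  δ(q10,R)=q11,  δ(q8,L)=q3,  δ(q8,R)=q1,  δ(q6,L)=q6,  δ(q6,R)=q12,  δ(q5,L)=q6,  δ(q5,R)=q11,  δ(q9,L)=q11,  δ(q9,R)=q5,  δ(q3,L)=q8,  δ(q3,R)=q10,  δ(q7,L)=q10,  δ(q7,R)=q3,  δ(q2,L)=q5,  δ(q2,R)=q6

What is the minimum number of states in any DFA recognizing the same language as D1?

4

Reachable states from the start: {q1,q3,q5,q6,q7,q8,q9,q10,q11,q12}. Unreachable: {q0,q2,q4} — drop them.
Initial partition by acceptance: {q7,q8,q9,q10} | {q1,q3,q5,q6,q11,q12}.
Refine {q7,q8,q9,q10} on symbol L: members go to different blocks, giving {q7,q10} and {q8,q9}.
Split {q1,q3,q5,q6,q11,q12} by δ(·,L) → {q1,q5,q6} and {q3,q11,q12}.
No further refinement is possible. Final partition (4 blocks): {q7,q10} | {q1,q5,q6} | {q8,q9} | {q3,q11,q12}.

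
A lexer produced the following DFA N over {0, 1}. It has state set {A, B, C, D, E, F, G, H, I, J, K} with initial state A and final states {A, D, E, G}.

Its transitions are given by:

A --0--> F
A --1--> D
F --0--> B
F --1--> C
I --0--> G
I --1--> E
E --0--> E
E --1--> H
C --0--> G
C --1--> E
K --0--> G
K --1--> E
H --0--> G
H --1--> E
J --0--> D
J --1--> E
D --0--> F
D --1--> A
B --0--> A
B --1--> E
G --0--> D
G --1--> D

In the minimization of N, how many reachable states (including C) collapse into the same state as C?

2

First remove the unreachable states {I,J,K}; 8 states remain.
Start with accepting vs non-accepting: {A,D,E,G} | {B,C,F,H}.
Split {A,D,E,G} by δ(·,0) → {A,D} and {E,G}.
On input 0, block {B,C,F,H} splits into {C,H} and {B} and {F}.
Refine {E,G} on symbol 0: members go to different blocks, giving {E} and {G}.
No further refinement is possible. Final partition (6 blocks): {A,D} | {C,H} | {E} | {B} | {F} | {G}.
State C belongs to the block {C,H}, which has 2 states.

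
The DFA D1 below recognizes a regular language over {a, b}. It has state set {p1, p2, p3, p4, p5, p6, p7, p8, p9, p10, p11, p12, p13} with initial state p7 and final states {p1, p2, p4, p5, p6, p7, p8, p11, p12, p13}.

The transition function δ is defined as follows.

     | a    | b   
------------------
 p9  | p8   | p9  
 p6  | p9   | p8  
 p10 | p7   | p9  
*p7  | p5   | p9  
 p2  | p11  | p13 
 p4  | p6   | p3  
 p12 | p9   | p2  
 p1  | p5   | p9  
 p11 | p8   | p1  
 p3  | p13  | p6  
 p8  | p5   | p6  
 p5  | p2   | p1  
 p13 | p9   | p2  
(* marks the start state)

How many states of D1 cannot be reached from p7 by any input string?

4

Starting at p7 and following transitions, the reachable set is {p1, p2, p5, p6, p7, p8, p9, p11, p13}. That leaves p3, p4, p10, p12 unreachable — 4 in total.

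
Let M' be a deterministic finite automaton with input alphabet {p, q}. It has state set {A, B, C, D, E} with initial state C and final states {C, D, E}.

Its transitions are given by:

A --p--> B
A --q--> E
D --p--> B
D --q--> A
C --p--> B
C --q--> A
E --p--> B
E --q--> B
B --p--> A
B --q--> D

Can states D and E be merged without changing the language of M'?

Yes

All states are reachable from the start state.
Start with accepting vs non-accepting: {C,D,E} | {A,B}.
No further refinement is possible. Final partition (2 blocks): {C,D,E} | {A,B}.
D and E lie in the same block of the stable partition, so they are equivalent — no string distinguishes them.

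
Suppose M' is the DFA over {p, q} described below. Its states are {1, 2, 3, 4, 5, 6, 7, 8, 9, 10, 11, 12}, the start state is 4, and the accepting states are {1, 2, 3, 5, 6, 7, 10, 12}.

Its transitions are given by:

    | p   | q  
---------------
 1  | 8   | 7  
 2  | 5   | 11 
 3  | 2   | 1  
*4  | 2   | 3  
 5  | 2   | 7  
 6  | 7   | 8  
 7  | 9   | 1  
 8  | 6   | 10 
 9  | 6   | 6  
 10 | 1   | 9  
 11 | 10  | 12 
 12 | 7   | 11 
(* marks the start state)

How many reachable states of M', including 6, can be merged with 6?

3

Start with accepting vs non-accepting: {1,2,3,5,6,7,10,12} | {4,8,9,11}.
On input p, block {1,2,3,5,6,7,10,12} splits into {2,3,5,6,10,12} and {1,7}.
Refine {2,3,5,6,10,12} on symbol p: members go to different blocks, giving {2,3,5} and {6,10,12}.
Split {2,3,5} by δ(·,q) → {3,5} and {2}.
Split {4,8,9,11} by δ(·,p) → {8,9,11} and {4}.
No further refinement is possible. Final partition (6 blocks): {3,5} | {8,9,11} | {1,7} | {6,10,12} | {2} | {4}.
The equivalence class containing 6 is {6,10,12}, of size 3.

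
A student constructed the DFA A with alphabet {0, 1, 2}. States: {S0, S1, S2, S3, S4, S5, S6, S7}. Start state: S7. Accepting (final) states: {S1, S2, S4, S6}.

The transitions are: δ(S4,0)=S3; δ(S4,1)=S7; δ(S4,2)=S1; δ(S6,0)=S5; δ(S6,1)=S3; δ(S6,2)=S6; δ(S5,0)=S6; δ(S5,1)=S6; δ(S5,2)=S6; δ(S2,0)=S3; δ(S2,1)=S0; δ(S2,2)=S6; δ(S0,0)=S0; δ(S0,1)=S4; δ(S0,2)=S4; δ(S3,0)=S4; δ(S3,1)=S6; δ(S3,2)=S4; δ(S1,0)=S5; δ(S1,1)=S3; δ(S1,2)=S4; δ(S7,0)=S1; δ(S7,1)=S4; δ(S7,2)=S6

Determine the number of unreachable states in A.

No path from S7 leads to S0, S2; the other 6 states are all reachable.

2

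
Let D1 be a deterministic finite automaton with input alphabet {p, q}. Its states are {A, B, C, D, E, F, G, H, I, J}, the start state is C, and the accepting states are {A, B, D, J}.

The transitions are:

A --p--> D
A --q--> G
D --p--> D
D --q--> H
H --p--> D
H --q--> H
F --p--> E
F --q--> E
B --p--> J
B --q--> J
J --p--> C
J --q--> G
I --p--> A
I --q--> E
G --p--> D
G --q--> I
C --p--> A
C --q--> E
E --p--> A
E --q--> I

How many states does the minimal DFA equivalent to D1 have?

2

Reachable states from the start: {A,C,D,E,G,H,I}. Unreachable: {B,F,J} — drop them.
P0 = {A,D} | {C,E,G,H,I}.
The partition is now stable with 2 blocks: {A,D} | {C,E,G,H,I}.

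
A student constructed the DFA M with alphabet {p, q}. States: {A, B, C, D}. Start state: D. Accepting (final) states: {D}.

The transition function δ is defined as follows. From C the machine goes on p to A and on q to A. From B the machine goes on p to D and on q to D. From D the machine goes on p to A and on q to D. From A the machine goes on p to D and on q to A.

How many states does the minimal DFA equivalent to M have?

Reachable states from the start: {A,D}. Unreachable: {B,C} — drop them.
P0 = {D} | {A}.
The partition is now stable with 2 blocks: {D} | {A}.

2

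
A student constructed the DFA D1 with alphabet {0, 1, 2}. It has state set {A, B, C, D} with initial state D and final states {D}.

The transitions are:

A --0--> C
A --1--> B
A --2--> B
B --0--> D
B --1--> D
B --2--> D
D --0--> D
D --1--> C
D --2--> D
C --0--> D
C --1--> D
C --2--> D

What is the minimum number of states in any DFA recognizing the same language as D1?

States {A,B} cannot be reached from the start state, so discard them.
Start with accepting vs non-accepting: {D} | {C}.
Stable partition: {D} | {C} — 2 equivalence classes.

2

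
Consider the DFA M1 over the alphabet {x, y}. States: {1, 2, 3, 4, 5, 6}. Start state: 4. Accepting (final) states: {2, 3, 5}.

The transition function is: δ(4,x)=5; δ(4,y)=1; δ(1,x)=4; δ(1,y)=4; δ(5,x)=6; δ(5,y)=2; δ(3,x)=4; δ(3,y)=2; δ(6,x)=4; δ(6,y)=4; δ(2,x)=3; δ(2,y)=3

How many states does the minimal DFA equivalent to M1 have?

5

Every state is reachable, so we keep all 6.
P0 = {2,3,5} | {1,4,6}.
Split {2,3,5} by δ(·,x) → {3,5} and {2}.
On input x, block {1,4,6} splits into {1,6} and {4}.
Split {3,5} by δ(·,x) → {3} and {5}.
No further refinement is possible. Final partition (5 blocks): {3} | {1,6} | {2} | {4} | {5}.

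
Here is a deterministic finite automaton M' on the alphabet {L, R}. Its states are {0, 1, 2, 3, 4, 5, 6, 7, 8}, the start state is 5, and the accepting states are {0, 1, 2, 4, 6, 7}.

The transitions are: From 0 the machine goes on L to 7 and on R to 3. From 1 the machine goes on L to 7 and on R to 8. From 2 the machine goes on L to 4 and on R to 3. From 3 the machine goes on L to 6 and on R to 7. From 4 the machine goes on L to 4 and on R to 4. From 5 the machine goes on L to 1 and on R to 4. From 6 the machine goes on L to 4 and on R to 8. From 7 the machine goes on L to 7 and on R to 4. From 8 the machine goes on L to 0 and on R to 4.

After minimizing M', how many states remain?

Reachable states from the start: {0,1,3,4,5,6,7,8}. Unreachable: {2} — drop them.
Initial partition by acceptance: {0,1,4,6,7} | {3,5,8}.
Split {0,1,4,6,7} by δ(·,R) → {0,1,6} and {4,7}.
The partition is now stable with 3 blocks: {0,1,6} | {3,5,8} | {4,7}.

3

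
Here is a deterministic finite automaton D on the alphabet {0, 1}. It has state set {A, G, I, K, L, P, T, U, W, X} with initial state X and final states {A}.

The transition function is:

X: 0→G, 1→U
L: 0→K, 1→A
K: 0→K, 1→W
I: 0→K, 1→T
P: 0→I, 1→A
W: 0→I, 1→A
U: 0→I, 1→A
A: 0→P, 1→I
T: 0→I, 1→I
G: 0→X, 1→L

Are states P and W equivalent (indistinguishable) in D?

Initial partition by acceptance: {A} | {G,I,K,L,P,T,U,W,X}.
Split {G,I,K,L,P,T,U,W,X} by δ(·,1) → {G,I,K,T,X} and {L,P,U,W}.
On input 1, block {G,I,K,T,X} splits into {G,K,X} and {I,T}.
Refine {L,P,U,W} on symbol 0: members go to different blocks, giving {P,U,W} and {L}.
On input 1, block {G,K,X} splits into {K,X} and {G}.
Refine {K,X} on symbol 0: members go to different blocks, giving {K} and {X}.
Split {I,T} by δ(·,0) → {I} and {T}.
No further refinement is possible. Final partition (8 blocks): {A} | {K} | {P,U,W} | {I} | {L} | {G} | {X} | {T}.
P and W lie in the same block of the stable partition, so they are equivalent — no string distinguishes them.

Yes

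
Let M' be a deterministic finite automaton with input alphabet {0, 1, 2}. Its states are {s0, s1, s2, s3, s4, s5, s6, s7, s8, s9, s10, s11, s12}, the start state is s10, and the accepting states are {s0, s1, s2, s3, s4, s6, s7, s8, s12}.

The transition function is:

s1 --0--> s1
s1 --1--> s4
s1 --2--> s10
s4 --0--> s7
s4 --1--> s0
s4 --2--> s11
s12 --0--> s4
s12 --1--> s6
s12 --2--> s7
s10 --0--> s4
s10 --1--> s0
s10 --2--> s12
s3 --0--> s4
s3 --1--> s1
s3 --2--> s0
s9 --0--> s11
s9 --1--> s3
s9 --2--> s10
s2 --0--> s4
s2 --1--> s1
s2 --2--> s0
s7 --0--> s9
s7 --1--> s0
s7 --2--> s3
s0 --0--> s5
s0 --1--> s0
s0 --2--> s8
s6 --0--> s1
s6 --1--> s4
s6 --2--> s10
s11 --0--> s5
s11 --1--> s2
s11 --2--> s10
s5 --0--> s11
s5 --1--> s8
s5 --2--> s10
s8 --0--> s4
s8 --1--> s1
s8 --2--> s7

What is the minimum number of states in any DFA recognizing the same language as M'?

All states are reachable from the start state.
P0 = {s0,s1,s2,s3,s4,s6,s7,s8,s12} | {s5,s9,s10,s11}.
Split {s0,s1,s2,s3,s4,s6,s7,s8,s12} by δ(·,0) → {s1,s2,s3,s4,s6,s8,s12} and {s0,s7}.
Refine {s1,s2,s3,s4,s6,s8,s12} on symbol 0: members go to different blocks, giving {s1,s2,s3,s6,s8,s12} and {s4}.
On input 0, block {s1,s2,s3,s6,s8,s12} splits into {s2,s3,s8,s12} and {s1,s6}.
Refine {s5,s9,s10,s11} on symbol 0: members go to different blocks, giving {s5,s9,s11} and {s10}.
The partition is now stable with 6 blocks: {s2,s3,s8,s12} | {s5,s9,s11} | {s0,s7} | {s4} | {s1,s6} | {s10}.

6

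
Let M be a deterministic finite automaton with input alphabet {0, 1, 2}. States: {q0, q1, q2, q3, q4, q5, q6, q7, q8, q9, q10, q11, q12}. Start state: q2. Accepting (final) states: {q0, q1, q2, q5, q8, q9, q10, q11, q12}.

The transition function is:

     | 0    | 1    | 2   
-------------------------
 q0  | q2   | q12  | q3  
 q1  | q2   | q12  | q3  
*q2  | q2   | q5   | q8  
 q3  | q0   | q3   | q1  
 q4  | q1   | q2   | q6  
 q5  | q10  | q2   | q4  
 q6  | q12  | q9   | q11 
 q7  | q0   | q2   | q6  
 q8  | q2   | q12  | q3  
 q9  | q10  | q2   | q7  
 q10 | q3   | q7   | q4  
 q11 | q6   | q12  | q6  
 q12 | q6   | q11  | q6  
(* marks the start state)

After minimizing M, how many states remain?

8

All states are reachable from the start state.
P0 = {q0,q1,q2,q5,q8,q9,q10,q11,q12} | {q3,q4,q6,q7}.
On input 0, block {q0,q1,q2,q5,q8,q9,q10,q11,q12} splits into {q0,q1,q2,q5,q8,q9} and {q10,q11,q12}.
On input 0, block {q0,q1,q2,q5,q8,q9} splits into {q0,q1,q2,q8} and {q5,q9}.
Refine {q0,q1,q2,q8} on symbol 1: members go to different blocks, giving {q0,q1,q8} and {q2}.
Refine {q3,q4,q6,q7} on symbol 0: members go to different blocks, giving {q3,q4,q7} and {q6}.
Split {q3,q4,q7} by δ(·,1) → {q4,q7} and {q3}.
Split {q10,q11,q12} by δ(·,0) → {q11,q12} and {q10}.
Stable partition: {q0,q1,q8} | {q4,q7} | {q11,q12} | {q5,q9} | {q2} | {q6} | {q3} | {q10} — 8 equivalence classes.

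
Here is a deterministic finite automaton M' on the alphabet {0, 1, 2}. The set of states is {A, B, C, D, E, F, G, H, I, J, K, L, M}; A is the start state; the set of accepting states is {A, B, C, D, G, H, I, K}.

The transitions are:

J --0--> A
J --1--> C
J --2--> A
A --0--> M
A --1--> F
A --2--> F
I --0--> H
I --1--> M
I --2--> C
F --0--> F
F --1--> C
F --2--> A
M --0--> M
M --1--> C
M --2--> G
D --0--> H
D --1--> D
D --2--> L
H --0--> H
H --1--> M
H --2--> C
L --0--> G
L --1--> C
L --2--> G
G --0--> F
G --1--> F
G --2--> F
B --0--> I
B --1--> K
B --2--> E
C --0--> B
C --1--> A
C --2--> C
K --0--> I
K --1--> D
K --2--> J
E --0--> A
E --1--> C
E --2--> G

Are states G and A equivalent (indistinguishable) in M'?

Yes

All states are reachable from the start state.
Initial partition by acceptance: {A,B,C,D,G,H,I,K} | {E,F,J,L,M}.
Split {A,B,C,D,G,H,I,K} by δ(·,0) → {B,C,D,H,I,K} and {A,G}.
On input 1, block {B,C,D,H,I,K} splits into {B,D,K} and {H,I} and {C}.
On input 0, block {E,F,J,L,M} splits into {E,J,L} and {F,M}.
No further refinement is possible. Final partition (6 blocks): {B,D,K} | {E,J,L} | {A,G} | {H,I} | {C} | {F,M}.
G and A lie in the same block of the stable partition, so they are equivalent — no string distinguishes them.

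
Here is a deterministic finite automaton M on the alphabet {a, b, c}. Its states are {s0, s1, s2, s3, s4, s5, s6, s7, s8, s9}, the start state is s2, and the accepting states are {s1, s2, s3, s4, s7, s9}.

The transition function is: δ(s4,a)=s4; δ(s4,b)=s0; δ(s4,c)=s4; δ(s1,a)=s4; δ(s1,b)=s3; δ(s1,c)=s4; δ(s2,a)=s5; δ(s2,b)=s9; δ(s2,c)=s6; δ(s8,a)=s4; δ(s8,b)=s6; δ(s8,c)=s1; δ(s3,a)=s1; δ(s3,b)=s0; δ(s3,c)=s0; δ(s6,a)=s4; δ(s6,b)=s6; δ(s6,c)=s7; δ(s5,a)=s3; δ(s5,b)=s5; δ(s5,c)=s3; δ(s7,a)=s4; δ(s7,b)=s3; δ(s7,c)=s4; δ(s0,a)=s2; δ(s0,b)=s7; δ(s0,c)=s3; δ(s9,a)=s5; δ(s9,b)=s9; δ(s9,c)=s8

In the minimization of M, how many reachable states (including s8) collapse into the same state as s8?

All states are reachable from the start state.
P0 = {s1,s2,s3,s4,s7,s9} | {s0,s5,s6,s8}.
Refine {s1,s2,s3,s4,s7,s9} on symbol a: members go to different blocks, giving {s1,s3,s4,s7} and {s2,s9}.
Split {s1,s3,s4,s7} by δ(·,b) → {s1,s7} and {s3,s4}.
Split {s0,s5,s6,s8} by δ(·,a) → {s5,s6,s8} and {s0}.
On input c, block {s5,s6,s8} splits into {s6,s8} and {s5}.
On input a, block {s3,s4} splits into {s3} and {s4}.
No further refinement is possible. Final partition (7 blocks): {s1,s7} | {s6,s8} | {s2,s9} | {s3} | {s0} | {s5} | {s4}.
State s8 belongs to the block {s6,s8}, which has 2 states.

2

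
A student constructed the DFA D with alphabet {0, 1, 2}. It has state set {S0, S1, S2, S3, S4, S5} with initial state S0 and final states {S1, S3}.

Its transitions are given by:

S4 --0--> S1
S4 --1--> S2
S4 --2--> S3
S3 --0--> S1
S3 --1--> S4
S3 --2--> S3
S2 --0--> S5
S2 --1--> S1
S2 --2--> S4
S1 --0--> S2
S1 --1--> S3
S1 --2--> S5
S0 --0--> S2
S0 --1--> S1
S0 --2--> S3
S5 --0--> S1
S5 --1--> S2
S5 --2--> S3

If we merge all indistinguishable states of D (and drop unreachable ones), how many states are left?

Every state is reachable, so we keep all 6.
Initial partition by acceptance: {S1,S3} | {S0,S2,S4,S5}.
Split {S1,S3} by δ(·,0) → {S1} and {S3}.
Refine {S0,S2,S4,S5} on symbol 0: members go to different blocks, giving {S0,S2} and {S4,S5}.
On input 0, block {S0,S2} splits into {S0} and {S2}.
The partition is now stable with 5 blocks: {S1} | {S0} | {S3} | {S4,S5} | {S2}.

5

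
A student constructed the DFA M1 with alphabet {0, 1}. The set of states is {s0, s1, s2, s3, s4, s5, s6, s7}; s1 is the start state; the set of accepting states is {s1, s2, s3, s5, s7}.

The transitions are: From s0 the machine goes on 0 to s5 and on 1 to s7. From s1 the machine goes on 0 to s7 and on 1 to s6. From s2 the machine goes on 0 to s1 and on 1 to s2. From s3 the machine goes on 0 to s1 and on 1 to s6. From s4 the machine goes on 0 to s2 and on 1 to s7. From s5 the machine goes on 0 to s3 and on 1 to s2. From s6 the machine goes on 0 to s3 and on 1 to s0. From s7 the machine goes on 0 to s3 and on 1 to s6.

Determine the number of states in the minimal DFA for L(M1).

Reachable states from the start: {s0,s1,s2,s3,s5,s6,s7}. Unreachable: {s4} — drop them.
Initial partition by acceptance: {s1,s2,s3,s5,s7} | {s0,s6}.
Refine {s1,s2,s3,s5,s7} on symbol 1: members go to different blocks, giving {s1,s3,s7} and {s2,s5}.
Refine {s0,s6} on symbol 0: members go to different blocks, giving {s0} and {s6}.
Stable partition: {s1,s3,s7} | {s0} | {s2,s5} | {s6} — 4 equivalence classes.

4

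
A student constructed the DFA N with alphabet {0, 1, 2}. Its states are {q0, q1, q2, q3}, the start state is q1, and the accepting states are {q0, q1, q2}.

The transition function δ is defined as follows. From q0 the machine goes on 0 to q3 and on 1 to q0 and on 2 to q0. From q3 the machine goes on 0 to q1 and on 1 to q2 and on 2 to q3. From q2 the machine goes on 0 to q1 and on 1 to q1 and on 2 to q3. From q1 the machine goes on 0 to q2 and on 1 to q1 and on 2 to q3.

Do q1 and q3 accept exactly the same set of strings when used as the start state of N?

First remove the unreachable states {q0}; 3 states remain.
Start with accepting vs non-accepting: {q1,q2} | {q3}.
Stable partition: {q1,q2} | {q3} — 2 equivalence classes.
q1 and q3 end up in different blocks, so they are distinguishable. For instance, the string 'ε' is accepted from only q1.

No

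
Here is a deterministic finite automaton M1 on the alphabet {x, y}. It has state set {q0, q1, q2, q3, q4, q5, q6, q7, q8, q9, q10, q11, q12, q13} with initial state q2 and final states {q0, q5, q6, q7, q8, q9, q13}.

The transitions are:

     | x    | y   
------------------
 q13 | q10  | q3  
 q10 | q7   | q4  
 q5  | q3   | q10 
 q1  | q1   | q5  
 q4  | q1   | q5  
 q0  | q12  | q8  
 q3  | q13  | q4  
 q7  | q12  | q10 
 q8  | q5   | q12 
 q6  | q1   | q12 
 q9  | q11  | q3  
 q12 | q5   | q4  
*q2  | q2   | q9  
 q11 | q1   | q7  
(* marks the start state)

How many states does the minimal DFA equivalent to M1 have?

States {q0,q6,q8} cannot be reached from the start state, so discard them.
P0 = {q5,q7,q9,q13} | {q1,q2,q3,q4,q10,q11,q12}.
Refine {q1,q2,q3,q4,q10,q11,q12} on symbol x: members go to different blocks, giving {q1,q2,q4,q11} and {q3,q10,q12}.
On input x, block {q5,q7,q9,q13} splits into {q5,q7,q13} and {q9}.
Split {q1,q2,q4,q11} by δ(·,y) → {q1,q4,q11} and {q2}.
Stable partition: {q5,q7,q13} | {q1,q4,q11} | {q3,q10,q12} | {q9} | {q2} — 5 equivalence classes.

5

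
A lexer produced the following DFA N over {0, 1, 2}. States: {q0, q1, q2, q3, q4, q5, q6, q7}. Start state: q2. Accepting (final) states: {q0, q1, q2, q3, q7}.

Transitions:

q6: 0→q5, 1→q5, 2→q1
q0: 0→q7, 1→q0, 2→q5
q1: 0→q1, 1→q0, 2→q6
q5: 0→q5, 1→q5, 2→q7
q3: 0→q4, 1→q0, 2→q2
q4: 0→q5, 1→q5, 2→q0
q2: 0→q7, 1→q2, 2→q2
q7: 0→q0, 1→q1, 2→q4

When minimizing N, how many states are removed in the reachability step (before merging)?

1

BFS from q2 reaches {q0, q1, q2, q4, q5, q6, q7}; the 1 state(s) q3 are never visited.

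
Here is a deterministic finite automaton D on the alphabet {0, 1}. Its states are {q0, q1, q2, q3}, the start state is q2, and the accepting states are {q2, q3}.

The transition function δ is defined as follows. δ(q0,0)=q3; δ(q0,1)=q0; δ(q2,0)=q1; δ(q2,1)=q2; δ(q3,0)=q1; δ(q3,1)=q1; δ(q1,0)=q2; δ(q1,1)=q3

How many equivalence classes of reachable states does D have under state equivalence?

3

States {q0} cannot be reached from the start state, so discard them.
Initial partition by acceptance: {q2,q3} | {q1}.
Split {q2,q3} by δ(·,1) → {q2} and {q3}.
The partition is now stable with 3 blocks: {q2} | {q1} | {q3}.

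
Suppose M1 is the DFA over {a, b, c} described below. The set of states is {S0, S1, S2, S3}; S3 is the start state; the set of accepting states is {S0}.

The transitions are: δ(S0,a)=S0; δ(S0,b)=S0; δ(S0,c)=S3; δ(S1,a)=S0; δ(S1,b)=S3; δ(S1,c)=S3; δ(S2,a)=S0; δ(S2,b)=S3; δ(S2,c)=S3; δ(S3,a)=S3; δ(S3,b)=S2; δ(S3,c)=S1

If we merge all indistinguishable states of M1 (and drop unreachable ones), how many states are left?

All states are reachable from the start state.
P0 = {S0} | {S1,S2,S3}.
Split {S1,S2,S3} by δ(·,a) → {S1,S2} and {S3}.
Stable partition: {S0} | {S1,S2} | {S3} — 3 equivalence classes.

3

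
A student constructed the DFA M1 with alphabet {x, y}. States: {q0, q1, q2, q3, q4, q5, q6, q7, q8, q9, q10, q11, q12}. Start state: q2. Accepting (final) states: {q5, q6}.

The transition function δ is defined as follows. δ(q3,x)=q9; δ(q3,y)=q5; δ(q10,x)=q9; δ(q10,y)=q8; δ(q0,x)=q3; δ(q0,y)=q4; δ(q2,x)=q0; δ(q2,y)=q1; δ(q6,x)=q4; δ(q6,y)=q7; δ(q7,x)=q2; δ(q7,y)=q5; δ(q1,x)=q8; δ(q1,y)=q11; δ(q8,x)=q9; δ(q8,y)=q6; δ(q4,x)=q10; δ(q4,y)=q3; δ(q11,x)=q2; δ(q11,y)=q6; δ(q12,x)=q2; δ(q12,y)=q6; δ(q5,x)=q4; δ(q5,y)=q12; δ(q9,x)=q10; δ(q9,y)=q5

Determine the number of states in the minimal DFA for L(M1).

9

Every state is reachable, so we keep all 13.
Start with accepting vs non-accepting: {q5,q6} | {q0,q1,q2,q3,q4,q7,q8,q9,q10,q11,q12}.
On input y, block {q0,q1,q2,q3,q4,q7,q8,q9,q10,q11,q12} splits into {q3,q7,q8,q9,q11,q12} and {q0,q1,q2,q4,q10}.
Split {q3,q7,q8,q9,q11,q12} by δ(·,x) → {q7,q9,q11,q12} and {q3,q8}.
Split {q0,q1,q2,q4,q10} by δ(·,x) → {q0,q1} and {q2,q4} and {q10}.
Refine {q7,q9,q11,q12} on symbol x: members go to different blocks, giving {q7,q11,q12} and {q9}.
Split {q0,q1} by δ(·,y) → {q0} and {q1}.
On input x, block {q2,q4} splits into {q2} and {q4}.
Stable partition: {q5,q6} | {q7,q11,q12} | {q0} | {q3,q8} | {q2} | {q10} | {q9} | {q1} | {q4} — 9 equivalence classes.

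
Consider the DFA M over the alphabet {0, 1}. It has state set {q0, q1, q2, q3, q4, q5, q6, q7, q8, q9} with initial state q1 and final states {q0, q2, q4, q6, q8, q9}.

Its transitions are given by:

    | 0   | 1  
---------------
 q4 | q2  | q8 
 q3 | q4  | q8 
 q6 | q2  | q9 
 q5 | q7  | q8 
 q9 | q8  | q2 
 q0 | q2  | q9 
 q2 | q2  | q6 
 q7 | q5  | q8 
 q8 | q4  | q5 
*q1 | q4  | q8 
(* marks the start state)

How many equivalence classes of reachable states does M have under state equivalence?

States {q0,q3} cannot be reached from the start state, so discard them.
P0 = {q2,q4,q6,q8,q9} | {q1,q5,q7}.
Split {q2,q4,q6,q8,q9} by δ(·,1) → {q2,q4,q6,q9} and {q8}.
Split {q2,q4,q6,q9} by δ(·,0) → {q2,q4,q6} and {q9}.
On input 1, block {q2,q4,q6} splits into {q2} and {q4} and {q6}.
Refine {q1,q5,q7} on symbol 0: members go to different blocks, giving {q5,q7} and {q1}.
Stable partition: {q2} | {q5,q7} | {q8} | {q9} | {q4} | {q6} | {q1} — 7 equivalence classes.

7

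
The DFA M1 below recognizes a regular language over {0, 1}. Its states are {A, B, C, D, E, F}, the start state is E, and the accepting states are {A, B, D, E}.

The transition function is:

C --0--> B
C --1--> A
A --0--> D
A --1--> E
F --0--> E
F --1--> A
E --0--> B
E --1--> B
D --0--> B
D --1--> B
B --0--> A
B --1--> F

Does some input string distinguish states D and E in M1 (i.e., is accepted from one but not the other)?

First remove the unreachable states {C}; 5 states remain.
Start with accepting vs non-accepting: {A,B,D,E} | {F}.
Refine {A,B,D,E} on symbol 1: members go to different blocks, giving {A,D,E} and {B}.
Split {A,D,E} by δ(·,0) → {D,E} and {A}.
The partition is now stable with 4 blocks: {D,E} | {F} | {B} | {A}.
D and E lie in the same block of the stable partition, so they are equivalent — no string distinguishes them.

No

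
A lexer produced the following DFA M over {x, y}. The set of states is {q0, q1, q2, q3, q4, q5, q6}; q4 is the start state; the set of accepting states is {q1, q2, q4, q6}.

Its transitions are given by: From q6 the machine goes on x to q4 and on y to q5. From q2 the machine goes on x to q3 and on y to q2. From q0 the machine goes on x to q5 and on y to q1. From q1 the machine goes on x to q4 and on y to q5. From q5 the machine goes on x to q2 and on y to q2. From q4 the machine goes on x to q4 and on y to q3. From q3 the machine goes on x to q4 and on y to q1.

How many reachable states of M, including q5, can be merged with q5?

1

States {q0,q6} cannot be reached from the start state, so discard them.
Start with accepting vs non-accepting: {q1,q2,q4} | {q3,q5}.
On input x, block {q1,q2,q4} splits into {q1,q4} and {q2}.
Split {q3,q5} by δ(·,x) → {q3} and {q5}.
Split {q1,q4} by δ(·,y) → {q1} and {q4}.
The partition is now stable with 5 blocks: {q1} | {q3} | {q2} | {q5} | {q4}.
The equivalence class containing q5 is {q5}, of size 1.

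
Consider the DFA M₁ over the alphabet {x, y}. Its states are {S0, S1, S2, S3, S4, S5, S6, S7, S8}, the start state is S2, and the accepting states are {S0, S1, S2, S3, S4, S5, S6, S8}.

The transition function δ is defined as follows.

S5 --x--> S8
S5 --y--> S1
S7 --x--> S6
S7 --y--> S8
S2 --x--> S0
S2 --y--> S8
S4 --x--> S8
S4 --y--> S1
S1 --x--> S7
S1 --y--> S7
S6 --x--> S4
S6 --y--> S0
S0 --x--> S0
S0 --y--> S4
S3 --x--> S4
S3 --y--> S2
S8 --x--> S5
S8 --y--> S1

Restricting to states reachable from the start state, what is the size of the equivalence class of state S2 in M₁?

Reachable states from the start: {S0,S1,S2,S4,S5,S6,S7,S8}. Unreachable: {S3} — drop them.
Initial partition by acceptance: {S0,S1,S2,S4,S5,S6,S8} | {S7}.
On input x, block {S0,S1,S2,S4,S5,S6,S8} splits into {S0,S2,S4,S5,S6,S8} and {S1}.
Split {S0,S2,S4,S5,S6,S8} by δ(·,y) → {S0,S2,S6} and {S4,S5,S8}.
Split {S0,S2,S6} by δ(·,x) → {S0,S2} and {S6}.
No further refinement is possible. Final partition (5 blocks): {S0,S2} | {S7} | {S1} | {S4,S5,S8} | {S6}.
State S2 belongs to the block {S0,S2}, which has 2 states.

2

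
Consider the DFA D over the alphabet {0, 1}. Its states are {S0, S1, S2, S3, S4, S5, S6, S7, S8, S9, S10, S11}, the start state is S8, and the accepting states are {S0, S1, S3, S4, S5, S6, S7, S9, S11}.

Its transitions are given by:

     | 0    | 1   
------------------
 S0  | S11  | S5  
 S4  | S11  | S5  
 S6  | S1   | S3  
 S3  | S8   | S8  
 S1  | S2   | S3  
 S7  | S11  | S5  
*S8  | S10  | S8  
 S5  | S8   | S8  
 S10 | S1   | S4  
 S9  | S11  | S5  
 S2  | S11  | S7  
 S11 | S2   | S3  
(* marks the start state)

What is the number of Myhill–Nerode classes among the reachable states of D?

5

Reachable states from the start: {S1,S2,S3,S4,S5,S7,S8,S10,S11}. Unreachable: {S0,S6,S9} — drop them.
P0 = {S1,S3,S4,S5,S7,S11} | {S2,S8,S10}.
Split {S1,S3,S4,S5,S7,S11} by δ(·,0) → {S1,S3,S5,S11} and {S4,S7}.
Split {S1,S3,S5,S11} by δ(·,1) → {S1,S11} and {S3,S5}.
Split {S2,S8,S10} by δ(·,0) → {S2,S10} and {S8}.
Stable partition: {S1,S11} | {S2,S10} | {S4,S7} | {S3,S5} | {S8} — 5 equivalence classes.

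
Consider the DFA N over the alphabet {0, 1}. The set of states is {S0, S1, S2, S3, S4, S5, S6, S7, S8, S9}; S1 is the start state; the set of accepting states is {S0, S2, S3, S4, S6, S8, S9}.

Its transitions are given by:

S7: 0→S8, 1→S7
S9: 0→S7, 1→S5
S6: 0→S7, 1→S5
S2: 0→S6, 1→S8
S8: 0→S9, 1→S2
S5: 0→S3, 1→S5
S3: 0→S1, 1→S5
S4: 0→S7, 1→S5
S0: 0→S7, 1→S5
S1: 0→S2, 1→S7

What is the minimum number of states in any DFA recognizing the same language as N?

4

First remove the unreachable states {S0,S4}; 8 states remain.
P0 = {S2,S3,S6,S8,S9} | {S1,S5,S7}.
Refine {S2,S3,S6,S8,S9} on symbol 0: members go to different blocks, giving {S3,S6,S9} and {S2,S8}.
Split {S1,S5,S7} by δ(·,0) → {S1,S7} and {S5}.
Stable partition: {S3,S6,S9} | {S1,S7} | {S2,S8} | {S5} — 4 equivalence classes.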